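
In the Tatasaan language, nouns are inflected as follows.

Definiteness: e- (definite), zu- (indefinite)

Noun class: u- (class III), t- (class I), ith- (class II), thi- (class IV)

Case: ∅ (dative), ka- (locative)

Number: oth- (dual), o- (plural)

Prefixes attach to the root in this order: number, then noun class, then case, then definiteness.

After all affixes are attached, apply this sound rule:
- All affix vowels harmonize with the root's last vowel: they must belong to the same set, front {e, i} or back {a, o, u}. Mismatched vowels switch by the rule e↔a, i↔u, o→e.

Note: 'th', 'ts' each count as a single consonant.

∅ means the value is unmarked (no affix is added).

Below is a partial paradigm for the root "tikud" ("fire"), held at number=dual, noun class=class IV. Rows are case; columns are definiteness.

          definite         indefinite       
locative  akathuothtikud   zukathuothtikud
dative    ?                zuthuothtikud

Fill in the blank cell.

Attach number dual oth- → othtikud.
Attach noun class class IV thi- → thiothtikud.
case = dative: zero marking, form stays thiothtikud.
Attach definiteness definite e- → ethiothtikud.
Apply vowel harmony: ethiothtikud → athuothtikud.

athuothtikud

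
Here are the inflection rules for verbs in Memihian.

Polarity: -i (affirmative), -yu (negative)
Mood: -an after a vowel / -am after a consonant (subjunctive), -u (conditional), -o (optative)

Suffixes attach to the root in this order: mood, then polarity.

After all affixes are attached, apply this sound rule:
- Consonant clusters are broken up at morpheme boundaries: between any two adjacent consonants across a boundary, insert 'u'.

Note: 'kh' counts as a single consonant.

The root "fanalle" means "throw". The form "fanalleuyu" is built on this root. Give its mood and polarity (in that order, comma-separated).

conditional, negative

Segment: fanalle-u-yu.
mood: -u → conditional.
polarity: -yu → negative.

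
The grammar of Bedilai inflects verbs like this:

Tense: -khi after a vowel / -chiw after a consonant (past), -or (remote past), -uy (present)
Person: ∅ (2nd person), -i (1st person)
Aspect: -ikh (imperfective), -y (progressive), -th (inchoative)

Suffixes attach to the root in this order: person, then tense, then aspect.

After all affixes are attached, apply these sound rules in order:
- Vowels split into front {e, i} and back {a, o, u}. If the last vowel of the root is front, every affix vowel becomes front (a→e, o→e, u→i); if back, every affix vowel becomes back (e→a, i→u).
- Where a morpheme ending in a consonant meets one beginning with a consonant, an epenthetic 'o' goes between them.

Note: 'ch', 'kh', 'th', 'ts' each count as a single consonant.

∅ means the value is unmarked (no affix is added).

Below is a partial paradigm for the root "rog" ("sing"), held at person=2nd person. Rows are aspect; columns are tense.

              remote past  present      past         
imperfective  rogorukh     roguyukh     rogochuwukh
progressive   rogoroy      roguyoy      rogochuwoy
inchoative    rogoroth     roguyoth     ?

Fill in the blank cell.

person = 2nd person: zero marking, form stays rog.
Attach tense past -chiw (after consonant 'g') → rogchiw.
Attach aspect inchoative -th → rogchiwth.
Apply vowel harmony: rogchiwth → rogchuwth.
Apply epenthesis: rogchuwth → rogochuwoth.

rogochuwoth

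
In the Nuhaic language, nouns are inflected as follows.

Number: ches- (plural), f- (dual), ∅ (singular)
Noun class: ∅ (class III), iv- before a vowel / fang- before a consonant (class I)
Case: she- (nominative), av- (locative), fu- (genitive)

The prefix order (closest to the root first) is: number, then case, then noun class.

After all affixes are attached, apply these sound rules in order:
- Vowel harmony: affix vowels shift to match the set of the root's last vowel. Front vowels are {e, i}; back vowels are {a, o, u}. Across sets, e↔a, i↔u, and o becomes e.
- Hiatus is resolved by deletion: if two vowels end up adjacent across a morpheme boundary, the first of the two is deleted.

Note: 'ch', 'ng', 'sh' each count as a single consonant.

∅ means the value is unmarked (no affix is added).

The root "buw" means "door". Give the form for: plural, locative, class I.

uvavchasbuw

Attach number plural ches- → chesbuw.
Attach case locative av- → avchesbuw.
Attach noun class class I iv- (before vowel 'a') → ivavchesbuw.
Apply vowel harmony: ivavchesbuw → uvavchasbuw.
Vowel deletion: no change.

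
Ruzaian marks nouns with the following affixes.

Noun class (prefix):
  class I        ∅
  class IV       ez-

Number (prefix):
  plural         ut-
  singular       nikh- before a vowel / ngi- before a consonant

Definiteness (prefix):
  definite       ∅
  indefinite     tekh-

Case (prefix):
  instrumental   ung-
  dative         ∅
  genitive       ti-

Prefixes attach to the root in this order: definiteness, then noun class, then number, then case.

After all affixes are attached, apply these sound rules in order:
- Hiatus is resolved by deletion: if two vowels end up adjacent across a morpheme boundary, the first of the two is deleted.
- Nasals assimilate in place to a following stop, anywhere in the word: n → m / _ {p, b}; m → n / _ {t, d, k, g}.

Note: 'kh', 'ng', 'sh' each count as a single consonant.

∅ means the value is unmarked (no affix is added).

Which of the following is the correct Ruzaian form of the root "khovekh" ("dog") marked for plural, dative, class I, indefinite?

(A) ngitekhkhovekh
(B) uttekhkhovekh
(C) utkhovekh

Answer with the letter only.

B

Attach definiteness indefinite tekh- → tekhkhovekh.
noun class = class I: zero marking, form stays tekhkhovekh.
Attach number plural ut- → uttekhkhovekh.
case = dative: zero marking, form stays uttekhkhovekh.
Vowel deletion: no change.
Nasal assimilation: no change.
So the correct form is uttekhkhovekh, option (B).
(A) ngitekhkhovekh is wrong: it uses singular instead of plural for number.
(C) utkhovekh is wrong: it uses definite instead of indefinite for definiteness.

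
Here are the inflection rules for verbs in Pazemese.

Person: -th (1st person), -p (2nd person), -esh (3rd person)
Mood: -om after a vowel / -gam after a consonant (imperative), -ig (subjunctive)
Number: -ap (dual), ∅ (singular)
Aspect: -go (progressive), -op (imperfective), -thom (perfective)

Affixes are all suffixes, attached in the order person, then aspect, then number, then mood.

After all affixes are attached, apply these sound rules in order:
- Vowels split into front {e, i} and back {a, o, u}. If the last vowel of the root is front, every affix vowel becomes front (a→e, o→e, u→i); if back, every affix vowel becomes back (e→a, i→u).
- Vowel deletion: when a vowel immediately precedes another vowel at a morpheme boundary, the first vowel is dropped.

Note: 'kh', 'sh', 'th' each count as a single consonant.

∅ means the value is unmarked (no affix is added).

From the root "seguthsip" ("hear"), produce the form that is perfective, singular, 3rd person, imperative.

seguthsipeshthemgem

Attach person 3rd person -esh → seguthsipesh.
Attach aspect perfective -thom → seguthsipeshthom.
number = singular: zero marking, form stays seguthsipeshthom.
Attach mood imperative -gam (after consonant 'm') → seguthsipeshthomgam.
Apply vowel harmony: seguthsipeshthomgam → seguthsipeshthemgem.
Vowel deletion: no change.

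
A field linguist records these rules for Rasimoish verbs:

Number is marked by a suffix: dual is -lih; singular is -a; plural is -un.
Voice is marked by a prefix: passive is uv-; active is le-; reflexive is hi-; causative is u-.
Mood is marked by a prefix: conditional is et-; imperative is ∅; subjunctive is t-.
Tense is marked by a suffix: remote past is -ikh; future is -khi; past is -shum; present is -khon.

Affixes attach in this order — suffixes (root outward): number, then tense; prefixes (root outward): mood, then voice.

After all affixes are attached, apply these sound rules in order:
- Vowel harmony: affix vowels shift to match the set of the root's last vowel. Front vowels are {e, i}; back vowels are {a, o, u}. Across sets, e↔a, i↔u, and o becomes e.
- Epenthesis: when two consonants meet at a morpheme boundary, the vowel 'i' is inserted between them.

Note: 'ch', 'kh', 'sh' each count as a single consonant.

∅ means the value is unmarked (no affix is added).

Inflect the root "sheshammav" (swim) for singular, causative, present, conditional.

uatisheshammavakhon

Attach number singular -a → sheshammava.
Attach tense present -khon → sheshammavakhon.
Attach mood conditional et- → etsheshammavakhon.
Attach voice causative u- → uetsheshammavakhon.
Apply vowel harmony: uetsheshammavakhon → uatsheshammavakhon.
Apply epenthesis: uatsheshammavakhon → uatisheshammavakhon.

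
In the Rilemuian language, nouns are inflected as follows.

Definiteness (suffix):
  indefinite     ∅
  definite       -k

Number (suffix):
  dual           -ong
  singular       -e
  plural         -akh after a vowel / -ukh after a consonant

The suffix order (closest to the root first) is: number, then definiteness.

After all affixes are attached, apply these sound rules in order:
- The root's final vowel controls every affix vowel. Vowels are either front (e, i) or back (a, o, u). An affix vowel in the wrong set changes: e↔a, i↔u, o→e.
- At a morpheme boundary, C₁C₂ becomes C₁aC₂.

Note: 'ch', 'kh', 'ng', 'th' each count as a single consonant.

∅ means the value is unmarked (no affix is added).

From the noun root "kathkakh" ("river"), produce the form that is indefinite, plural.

Attach number plural -ukh (after consonant 'kh') → kathkakhukh.
definiteness = indefinite: zero marking, form stays kathkakhukh.
Vowel harmony: no change.
Epenthesis: no change.

kathkakhukh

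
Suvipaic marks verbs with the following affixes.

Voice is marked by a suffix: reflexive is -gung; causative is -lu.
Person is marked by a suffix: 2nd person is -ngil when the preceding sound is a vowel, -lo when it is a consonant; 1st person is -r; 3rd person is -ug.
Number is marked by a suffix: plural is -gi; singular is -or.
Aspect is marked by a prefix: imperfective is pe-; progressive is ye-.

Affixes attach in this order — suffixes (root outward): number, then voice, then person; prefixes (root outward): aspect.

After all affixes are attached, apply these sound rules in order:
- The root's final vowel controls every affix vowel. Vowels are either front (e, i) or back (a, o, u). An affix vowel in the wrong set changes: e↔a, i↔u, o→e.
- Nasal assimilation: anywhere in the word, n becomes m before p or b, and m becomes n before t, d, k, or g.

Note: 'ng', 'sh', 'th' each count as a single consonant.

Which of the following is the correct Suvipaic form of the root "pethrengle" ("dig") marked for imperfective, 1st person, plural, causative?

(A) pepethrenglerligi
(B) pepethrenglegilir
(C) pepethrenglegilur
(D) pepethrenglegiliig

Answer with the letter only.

B

Attach number plural -gi → pethrenglegi.
Attach voice causative -lu → pethrenglegilu.
Attach person 1st person -r → pethrenglegilur.
Attach aspect imperfective pe- → pepethrenglegilur.
Apply vowel harmony: pepethrenglegilur → pepethrenglegilir.
Nasal assimilation: no change.
So the correct form is pepethrenglegilir, option (B).
(A) pepethrenglerligi is wrong: it has the affixes in the wrong order.
(C) pepethrenglegilur is wrong: it fails to apply the sound rule(s).
(D) pepethrenglegiliig is wrong: it uses 3rd person instead of 1st person for person.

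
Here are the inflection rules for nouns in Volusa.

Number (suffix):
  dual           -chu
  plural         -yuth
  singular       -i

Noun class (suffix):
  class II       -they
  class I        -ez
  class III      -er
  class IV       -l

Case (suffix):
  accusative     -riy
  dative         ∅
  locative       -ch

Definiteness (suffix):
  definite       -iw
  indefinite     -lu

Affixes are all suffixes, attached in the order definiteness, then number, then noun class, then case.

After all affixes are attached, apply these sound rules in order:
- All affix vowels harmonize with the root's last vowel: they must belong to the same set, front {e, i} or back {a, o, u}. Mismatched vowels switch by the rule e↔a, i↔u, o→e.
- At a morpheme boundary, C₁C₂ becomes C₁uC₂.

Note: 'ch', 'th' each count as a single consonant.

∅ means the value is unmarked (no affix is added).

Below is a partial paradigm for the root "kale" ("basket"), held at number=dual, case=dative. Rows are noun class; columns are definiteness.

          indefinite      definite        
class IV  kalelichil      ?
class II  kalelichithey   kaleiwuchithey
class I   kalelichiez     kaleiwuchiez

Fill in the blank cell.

Attach definiteness definite -iw → kaleiw.
Attach number dual -chu → kaleiwchu.
Attach noun class class IV -l → kaleiwchul.
case = dative: zero marking, form stays kaleiwchul.
Apply vowel harmony: kaleiwchul → kaleiwchil.
Apply epenthesis: kaleiwchil → kaleiwuchil.

kaleiwuchil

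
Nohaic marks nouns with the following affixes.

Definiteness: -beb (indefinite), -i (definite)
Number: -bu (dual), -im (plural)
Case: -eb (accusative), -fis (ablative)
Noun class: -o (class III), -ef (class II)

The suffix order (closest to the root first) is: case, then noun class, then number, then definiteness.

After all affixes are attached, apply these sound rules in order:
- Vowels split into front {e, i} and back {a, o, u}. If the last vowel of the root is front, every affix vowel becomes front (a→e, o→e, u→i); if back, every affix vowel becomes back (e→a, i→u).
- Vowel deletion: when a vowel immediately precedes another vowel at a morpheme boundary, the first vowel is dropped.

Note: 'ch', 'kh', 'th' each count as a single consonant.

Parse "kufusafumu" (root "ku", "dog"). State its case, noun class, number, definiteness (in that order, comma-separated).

Segment: ku-fis-ef-im-i.
case: -fis → ablative.
noun class: -ef → class II.
number: -im → plural.
definiteness: -i → definite.

ablative, class II, plural, definite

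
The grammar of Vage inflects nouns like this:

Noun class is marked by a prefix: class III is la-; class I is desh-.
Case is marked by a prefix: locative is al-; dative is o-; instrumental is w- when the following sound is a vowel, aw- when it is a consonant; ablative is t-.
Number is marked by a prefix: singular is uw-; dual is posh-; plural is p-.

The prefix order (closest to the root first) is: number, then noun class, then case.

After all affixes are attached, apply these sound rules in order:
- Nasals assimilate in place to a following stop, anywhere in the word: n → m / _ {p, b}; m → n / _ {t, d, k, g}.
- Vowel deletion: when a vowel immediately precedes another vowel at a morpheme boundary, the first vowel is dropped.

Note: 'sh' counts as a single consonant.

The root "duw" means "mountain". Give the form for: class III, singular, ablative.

Attach number singular uw- → uwduw.
Attach noun class class III la- → lauwduw.
Attach case ablative t- → tlauwduw.
Nasal assimilation: no change.
Apply vowel deletion: tlauwduw → tluwduw.

tluwduw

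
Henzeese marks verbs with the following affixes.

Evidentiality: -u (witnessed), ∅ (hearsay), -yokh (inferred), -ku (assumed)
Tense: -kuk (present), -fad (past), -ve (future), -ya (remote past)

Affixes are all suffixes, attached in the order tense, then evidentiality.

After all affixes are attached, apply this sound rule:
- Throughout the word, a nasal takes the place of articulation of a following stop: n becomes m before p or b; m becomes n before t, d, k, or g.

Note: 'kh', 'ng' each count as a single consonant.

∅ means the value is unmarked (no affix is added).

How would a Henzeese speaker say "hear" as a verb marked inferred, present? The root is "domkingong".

donkingongkukyokh

Attach tense present -kuk → domkingongkuk.
Attach evidentiality inferred -yokh → domkingongkukyokh.
Apply nasal assimilation: domkingongkukyokh → donkingongkukyokh.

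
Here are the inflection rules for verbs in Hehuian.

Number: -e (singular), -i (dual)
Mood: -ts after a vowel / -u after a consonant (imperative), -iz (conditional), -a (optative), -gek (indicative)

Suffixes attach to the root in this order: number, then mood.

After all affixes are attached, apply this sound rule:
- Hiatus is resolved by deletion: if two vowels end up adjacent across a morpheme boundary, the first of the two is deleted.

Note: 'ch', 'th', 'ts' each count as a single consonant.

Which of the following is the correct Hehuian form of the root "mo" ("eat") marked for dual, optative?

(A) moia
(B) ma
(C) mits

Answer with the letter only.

B

Attach number dual -i → moi.
Attach mood optative -a → moia.
Apply vowel deletion: moia → ma.
So the correct form is ma, option (B).
(A) moia is wrong: it fails to apply the sound rule(s).
(C) mits is wrong: it uses imperative instead of optative for mood.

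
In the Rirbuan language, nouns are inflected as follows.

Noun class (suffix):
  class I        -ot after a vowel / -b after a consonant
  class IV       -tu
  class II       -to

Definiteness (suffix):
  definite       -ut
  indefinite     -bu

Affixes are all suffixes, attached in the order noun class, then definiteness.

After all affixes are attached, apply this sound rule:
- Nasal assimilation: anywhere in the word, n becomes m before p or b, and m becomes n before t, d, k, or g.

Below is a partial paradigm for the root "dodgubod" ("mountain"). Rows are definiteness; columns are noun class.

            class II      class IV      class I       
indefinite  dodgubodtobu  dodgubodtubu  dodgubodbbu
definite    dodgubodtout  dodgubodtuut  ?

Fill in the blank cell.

Attach noun class class I -b (after consonant 'd') → dodgubodb.
Attach definiteness definite -ut → dodgubodbut.
Nasal assimilation: no change.

dodgubodbut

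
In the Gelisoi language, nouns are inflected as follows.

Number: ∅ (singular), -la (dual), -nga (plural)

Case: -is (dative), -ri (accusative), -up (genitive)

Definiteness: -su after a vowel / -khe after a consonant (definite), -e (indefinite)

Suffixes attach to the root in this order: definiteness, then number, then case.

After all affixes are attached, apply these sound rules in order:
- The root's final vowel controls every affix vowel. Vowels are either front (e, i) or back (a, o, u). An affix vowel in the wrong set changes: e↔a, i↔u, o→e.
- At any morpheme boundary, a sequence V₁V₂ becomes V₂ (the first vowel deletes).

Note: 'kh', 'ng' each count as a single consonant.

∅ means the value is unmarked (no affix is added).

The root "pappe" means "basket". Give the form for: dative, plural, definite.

pappesingis

Attach definiteness definite -su (after vowel 'e') → pappesu.
Attach number plural -nga → pappesunga.
Attach case dative -is → pappesungais.
Apply vowel harmony: pappesungais → pappesingeis.
Apply vowel deletion: pappesingeis → pappesingis.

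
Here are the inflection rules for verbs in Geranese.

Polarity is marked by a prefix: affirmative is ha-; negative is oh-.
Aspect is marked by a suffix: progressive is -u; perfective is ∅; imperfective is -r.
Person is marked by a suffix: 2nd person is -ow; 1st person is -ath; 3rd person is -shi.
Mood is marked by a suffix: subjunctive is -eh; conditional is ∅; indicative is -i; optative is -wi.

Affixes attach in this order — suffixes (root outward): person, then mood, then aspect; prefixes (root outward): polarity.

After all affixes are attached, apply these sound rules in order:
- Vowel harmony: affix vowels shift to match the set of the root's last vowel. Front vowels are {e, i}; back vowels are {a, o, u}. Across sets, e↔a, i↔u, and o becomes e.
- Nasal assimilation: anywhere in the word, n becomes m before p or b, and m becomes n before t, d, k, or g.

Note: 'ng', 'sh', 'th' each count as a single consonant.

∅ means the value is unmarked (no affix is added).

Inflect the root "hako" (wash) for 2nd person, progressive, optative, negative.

Attach person 2nd person -ow → hakoow.
Attach mood optative -wi → hakoowwi.
Attach polarity negative oh- → ohhakoowwi.
Attach aspect progressive -u → ohhakoowwiu.
Apply vowel harmony: ohhakoowwiu → ohhakoowwuu.
Nasal assimilation: no change.

ohhakoowwuu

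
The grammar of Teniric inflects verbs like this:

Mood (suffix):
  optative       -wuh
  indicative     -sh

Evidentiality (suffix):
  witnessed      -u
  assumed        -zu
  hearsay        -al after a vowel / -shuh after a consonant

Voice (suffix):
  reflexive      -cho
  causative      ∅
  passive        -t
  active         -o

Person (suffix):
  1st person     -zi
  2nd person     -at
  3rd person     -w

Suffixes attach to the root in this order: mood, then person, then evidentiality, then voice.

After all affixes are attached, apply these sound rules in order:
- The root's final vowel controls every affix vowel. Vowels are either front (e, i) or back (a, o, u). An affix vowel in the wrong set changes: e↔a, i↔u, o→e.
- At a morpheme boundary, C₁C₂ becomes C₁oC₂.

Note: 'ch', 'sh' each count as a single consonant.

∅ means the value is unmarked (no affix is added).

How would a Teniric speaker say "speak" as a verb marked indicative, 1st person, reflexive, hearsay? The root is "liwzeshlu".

Attach mood indicative -sh → liwzeshlush.
Attach person 1st person -zi → liwzeshlushzi.
Attach evidentiality hearsay -al (after vowel 'i') → liwzeshlushzial.
Attach voice reflexive -cho → liwzeshlushzialcho.
Apply vowel harmony: liwzeshlushzialcho → liwzeshlushzualcho.
Apply epenthesis: liwzeshlushzualcho → liwzeshlushozualocho.

liwzeshlushozualocho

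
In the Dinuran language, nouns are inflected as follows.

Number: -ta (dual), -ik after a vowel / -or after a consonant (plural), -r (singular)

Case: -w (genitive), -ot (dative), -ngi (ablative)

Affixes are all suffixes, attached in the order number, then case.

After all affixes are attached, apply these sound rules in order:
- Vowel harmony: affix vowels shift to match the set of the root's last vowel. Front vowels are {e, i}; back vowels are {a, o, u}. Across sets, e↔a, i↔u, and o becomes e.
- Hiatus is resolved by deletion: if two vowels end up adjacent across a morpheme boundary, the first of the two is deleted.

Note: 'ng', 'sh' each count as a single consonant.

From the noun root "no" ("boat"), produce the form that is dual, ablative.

Attach number dual -ta → nota.
Attach case ablative -ngi → notangi.
Apply vowel harmony: notangi → notangu.
Vowel deletion: no change.

notangu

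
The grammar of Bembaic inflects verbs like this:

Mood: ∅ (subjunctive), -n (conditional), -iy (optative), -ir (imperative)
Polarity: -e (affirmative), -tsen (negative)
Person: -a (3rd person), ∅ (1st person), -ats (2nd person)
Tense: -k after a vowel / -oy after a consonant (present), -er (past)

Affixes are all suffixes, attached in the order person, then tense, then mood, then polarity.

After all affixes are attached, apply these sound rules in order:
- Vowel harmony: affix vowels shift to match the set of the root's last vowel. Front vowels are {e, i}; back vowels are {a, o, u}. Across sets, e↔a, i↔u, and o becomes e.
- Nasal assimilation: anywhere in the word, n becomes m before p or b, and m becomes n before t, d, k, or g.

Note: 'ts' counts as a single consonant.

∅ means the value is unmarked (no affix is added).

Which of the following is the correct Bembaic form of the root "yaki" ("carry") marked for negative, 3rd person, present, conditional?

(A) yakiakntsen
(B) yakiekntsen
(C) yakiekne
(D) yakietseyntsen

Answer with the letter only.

Attach person 3rd person -a → yakia.
Attach tense present -k (after vowel 'a') → yakiak.
Attach mood conditional -n → yakiakn.
Attach polarity negative -tsen → yakiakntsen.
Apply vowel harmony: yakiakntsen → yakiekntsen.
Nasal assimilation: no change.
So the correct form is yakiekntsen, option (B).
(A) yakiakntsen is wrong: it fails to apply the sound rule(s).
(C) yakiekne is wrong: it uses affirmative instead of negative for polarity.
(D) yakietseyntsen is wrong: it uses 2nd person instead of 3rd person for person.

B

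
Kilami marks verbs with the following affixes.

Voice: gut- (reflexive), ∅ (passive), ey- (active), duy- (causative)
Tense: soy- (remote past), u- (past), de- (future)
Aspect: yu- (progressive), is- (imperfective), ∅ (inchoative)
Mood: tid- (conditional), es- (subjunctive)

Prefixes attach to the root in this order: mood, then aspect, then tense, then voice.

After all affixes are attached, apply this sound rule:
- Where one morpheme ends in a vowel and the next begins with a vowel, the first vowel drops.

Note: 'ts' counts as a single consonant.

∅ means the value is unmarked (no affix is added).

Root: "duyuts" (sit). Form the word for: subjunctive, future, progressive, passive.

deyesduyuts

Attach mood subjunctive es- → esduyuts.
Attach aspect progressive yu- → yuesduyuts.
Attach tense future de- → deyuesduyuts.
voice = passive: zero marking, form stays deyuesduyuts.
Apply vowel deletion: deyuesduyuts → deyesduyuts.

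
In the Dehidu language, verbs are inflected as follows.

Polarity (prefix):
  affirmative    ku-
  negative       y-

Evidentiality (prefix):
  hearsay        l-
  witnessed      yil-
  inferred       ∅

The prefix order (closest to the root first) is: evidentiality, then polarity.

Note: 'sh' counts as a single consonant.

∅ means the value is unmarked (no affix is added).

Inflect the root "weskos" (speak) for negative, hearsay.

Attach evidentiality hearsay l- → lweskos.
Attach polarity negative y- → ylweskos.

ylweskos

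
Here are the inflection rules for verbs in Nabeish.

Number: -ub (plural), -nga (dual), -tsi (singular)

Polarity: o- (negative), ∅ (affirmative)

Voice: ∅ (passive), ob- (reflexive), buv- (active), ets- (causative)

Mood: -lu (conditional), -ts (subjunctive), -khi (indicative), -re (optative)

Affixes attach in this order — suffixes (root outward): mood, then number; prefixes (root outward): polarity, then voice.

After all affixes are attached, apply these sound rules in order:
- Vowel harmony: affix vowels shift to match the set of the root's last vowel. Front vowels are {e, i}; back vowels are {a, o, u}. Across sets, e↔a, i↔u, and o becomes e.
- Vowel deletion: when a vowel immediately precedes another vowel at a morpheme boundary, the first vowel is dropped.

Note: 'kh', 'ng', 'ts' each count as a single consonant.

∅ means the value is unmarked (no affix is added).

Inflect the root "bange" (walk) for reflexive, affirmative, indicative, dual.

polarity = affirmative: zero marking, form stays bange.
Attach mood indicative -khi → bangekhi.
Attach voice reflexive ob- → obbangekhi.
Attach number dual -nga → obbangekhinga.
Apply vowel harmony: obbangekhinga → ebbangekhinge.
Vowel deletion: no change.

ebbangekhinge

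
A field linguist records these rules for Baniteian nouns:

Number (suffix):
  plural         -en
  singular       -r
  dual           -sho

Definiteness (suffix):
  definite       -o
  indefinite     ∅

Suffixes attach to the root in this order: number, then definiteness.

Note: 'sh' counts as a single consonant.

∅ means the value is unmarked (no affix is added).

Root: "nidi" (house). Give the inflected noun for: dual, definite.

Attach number dual -sho → nidisho.
Attach definiteness definite -o → nidishoo.

nidishoo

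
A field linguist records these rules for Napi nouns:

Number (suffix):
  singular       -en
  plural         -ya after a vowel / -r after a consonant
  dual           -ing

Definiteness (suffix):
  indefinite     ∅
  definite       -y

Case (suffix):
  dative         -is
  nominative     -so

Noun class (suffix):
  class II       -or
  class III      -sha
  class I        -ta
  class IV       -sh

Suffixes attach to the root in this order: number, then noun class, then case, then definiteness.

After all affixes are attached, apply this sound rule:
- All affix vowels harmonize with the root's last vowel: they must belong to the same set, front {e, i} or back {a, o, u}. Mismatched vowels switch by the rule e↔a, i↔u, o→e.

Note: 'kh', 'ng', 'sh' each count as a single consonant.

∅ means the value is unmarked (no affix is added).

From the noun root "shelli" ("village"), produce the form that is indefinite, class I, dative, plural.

Attach number plural -ya (after vowel 'i') → shelliya.
Attach noun class class I -ta → shelliyata.
Attach case dative -is → shelliyatais.
definiteness = indefinite: zero marking, form stays shelliyatais.
Apply vowel harmony: shelliyatais → shelliyeteis.

shelliyeteis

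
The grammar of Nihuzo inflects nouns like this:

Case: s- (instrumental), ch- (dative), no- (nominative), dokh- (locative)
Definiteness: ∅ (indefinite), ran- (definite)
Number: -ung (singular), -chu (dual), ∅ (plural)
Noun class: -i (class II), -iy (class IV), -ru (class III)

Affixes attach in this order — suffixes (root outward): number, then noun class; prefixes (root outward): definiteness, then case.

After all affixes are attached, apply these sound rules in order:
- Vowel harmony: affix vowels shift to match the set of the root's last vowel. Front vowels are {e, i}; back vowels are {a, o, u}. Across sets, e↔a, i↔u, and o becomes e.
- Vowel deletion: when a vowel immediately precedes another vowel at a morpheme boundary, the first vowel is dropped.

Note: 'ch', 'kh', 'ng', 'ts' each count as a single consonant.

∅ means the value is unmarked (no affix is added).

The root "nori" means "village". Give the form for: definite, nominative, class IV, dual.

Attach number dual -chu → norichu.
Attach definiteness definite ran- → rannorichu.
Attach case nominative no- → norannorichu.
Attach noun class class IV -iy → norannorichuiy.
Apply vowel harmony: norannorichuiy → nerennorichiiy.
Apply vowel deletion: nerennorichiiy → nerennorichiy.

nerennorichiy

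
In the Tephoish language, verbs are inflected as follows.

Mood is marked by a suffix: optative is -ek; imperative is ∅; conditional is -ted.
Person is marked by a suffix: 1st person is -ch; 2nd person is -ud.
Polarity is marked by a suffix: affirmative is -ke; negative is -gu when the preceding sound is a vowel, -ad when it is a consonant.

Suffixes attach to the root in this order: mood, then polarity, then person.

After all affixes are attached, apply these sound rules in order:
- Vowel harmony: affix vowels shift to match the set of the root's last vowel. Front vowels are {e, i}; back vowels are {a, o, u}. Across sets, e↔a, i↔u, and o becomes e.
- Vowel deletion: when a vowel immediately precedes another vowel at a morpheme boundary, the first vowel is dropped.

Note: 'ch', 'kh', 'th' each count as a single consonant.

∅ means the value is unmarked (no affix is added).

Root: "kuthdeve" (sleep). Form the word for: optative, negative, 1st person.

kuthdevekedch

Attach mood optative -ek → kuthdeveek.
Attach polarity negative -ad (after consonant 'k') → kuthdeveekad.
Attach person 1st person -ch → kuthdeveekadch.
Apply vowel harmony: kuthdeveekadch → kuthdeveekedch.
Apply vowel deletion: kuthdeveekedch → kuthdevekedch.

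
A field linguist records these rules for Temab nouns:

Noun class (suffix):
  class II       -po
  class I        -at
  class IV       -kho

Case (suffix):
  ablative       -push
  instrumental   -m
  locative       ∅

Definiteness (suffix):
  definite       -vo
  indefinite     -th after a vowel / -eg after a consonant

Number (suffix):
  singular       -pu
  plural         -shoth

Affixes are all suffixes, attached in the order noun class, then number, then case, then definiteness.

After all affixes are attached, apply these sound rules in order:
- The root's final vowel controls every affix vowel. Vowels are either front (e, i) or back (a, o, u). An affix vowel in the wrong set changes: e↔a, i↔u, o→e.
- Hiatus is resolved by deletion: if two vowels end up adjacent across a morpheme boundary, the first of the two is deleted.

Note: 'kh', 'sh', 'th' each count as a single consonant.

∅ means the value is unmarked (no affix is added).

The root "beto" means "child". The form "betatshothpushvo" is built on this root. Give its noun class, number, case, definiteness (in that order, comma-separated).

Segment: beto-at-shoth-push-vo.
noun class: -at → class I.
number: -shoth → plural.
case: -push → ablative.
definiteness: -vo → definite.

class I, plural, ablative, definite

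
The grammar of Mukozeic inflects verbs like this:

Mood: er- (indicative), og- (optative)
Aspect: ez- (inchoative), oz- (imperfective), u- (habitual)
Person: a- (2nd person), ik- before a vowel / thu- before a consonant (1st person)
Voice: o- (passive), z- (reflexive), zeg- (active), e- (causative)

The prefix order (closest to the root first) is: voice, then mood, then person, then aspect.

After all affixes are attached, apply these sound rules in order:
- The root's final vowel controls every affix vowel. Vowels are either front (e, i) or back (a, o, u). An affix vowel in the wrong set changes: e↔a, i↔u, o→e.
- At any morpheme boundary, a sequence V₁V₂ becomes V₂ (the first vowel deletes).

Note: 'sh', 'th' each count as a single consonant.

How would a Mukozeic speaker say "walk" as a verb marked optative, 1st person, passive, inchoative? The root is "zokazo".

Attach voice passive o- → ozokazo.
Attach mood optative og- → ogozokazo.
Attach person 1st person ik- (before vowel 'o') → ikogozokazo.
Attach aspect inchoative ez- → ezikogozokazo.
Apply vowel harmony: ezikogozokazo → azukogozokazo.
Vowel deletion: no change.

azukogozokazo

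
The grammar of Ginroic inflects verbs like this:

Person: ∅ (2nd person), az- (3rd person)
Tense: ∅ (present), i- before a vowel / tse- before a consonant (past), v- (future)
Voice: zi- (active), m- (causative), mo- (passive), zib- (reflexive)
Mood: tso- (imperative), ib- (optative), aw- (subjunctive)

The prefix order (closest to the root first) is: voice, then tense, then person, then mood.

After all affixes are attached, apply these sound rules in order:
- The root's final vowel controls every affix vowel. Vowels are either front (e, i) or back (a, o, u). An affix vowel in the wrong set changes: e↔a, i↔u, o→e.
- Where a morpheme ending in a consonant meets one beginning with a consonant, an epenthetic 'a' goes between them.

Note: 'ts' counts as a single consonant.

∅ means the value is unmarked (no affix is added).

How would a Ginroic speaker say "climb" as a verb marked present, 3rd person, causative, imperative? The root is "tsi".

tseezamatsi

Attach voice causative m- → mtsi.
tense = present: zero marking, form stays mtsi.
Attach person 3rd person az- → azmtsi.
Attach mood imperative tso- → tsoazmtsi.
Apply vowel harmony: tsoazmtsi → tseezmtsi.
Apply epenthesis: tseezmtsi → tseezamatsi.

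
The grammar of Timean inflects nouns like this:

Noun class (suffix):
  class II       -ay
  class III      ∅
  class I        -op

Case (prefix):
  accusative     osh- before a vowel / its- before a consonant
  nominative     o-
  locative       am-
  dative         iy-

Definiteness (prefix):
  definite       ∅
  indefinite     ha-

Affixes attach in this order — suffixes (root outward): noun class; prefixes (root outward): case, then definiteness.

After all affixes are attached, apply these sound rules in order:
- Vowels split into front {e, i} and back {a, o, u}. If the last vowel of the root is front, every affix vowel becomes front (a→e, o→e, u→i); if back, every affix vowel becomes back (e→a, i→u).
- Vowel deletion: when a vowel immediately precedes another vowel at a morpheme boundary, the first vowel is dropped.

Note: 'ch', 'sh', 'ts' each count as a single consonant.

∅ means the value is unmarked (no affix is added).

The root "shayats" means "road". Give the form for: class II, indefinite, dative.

huyshayatsay

Attach case dative iy- → iyshayats.
Attach definiteness indefinite ha- → haiyshayats.
Attach noun class class II -ay → haiyshayatsay.
Apply vowel harmony: haiyshayatsay → hauyshayatsay.
Apply vowel deletion: hauyshayatsay → huyshayatsay.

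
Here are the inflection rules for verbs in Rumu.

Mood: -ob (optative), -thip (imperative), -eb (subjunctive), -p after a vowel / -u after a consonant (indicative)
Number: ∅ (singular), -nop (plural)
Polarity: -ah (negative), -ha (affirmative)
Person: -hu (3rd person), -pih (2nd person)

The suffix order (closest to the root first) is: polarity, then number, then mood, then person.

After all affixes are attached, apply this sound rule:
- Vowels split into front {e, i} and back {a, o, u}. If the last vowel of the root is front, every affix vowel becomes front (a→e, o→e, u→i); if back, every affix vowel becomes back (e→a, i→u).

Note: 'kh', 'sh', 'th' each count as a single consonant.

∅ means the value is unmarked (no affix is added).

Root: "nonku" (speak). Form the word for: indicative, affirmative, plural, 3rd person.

nonkuhanopuhu

Attach polarity affirmative -ha → nonkuha.
Attach number plural -nop → nonkuhanop.
Attach mood indicative -u (after consonant 'p') → nonkuhanopu.
Attach person 3rd person -hu → nonkuhanopuhu.
Vowel harmony: no change.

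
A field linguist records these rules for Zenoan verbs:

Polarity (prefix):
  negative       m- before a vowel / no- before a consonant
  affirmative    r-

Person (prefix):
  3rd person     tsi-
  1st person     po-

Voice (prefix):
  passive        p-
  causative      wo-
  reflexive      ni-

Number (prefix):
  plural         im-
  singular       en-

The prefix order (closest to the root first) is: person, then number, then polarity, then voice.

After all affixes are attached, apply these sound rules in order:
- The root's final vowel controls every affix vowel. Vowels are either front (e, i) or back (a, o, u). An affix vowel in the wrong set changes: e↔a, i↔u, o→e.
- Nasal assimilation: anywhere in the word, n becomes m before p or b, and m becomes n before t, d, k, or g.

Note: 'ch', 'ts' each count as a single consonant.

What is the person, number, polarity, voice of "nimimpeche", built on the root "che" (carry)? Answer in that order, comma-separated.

Segment: ni-m-im-po-che.
person: po- → 1st person.
number: im- → plural.
polarity: m/no- → negative.
voice: ni- → reflexive.

1st person, plural, negative, reflexive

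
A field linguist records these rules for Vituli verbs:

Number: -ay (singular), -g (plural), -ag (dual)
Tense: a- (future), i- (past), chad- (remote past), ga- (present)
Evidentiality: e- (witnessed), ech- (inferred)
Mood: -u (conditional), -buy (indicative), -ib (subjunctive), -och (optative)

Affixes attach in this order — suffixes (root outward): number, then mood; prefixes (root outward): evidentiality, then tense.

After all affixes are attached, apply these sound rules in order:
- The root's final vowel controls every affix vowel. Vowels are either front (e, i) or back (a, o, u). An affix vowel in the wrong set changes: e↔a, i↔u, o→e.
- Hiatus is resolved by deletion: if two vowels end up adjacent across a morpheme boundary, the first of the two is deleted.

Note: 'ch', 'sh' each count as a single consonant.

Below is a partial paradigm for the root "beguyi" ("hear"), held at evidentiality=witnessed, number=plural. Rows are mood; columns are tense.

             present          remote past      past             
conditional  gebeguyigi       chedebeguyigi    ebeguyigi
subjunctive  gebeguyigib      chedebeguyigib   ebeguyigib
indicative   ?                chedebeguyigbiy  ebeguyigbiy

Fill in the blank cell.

gebeguyigbiy

Attach evidentiality witnessed e- → ebeguyi.
Attach number plural -g → ebeguyig.
Attach tense present ga- → gaebeguyig.
Attach mood indicative -buy → gaebeguyigbuy.
Apply vowel harmony: gaebeguyigbuy → geebeguyigbiy.
Apply vowel deletion: geebeguyigbiy → gebeguyigbiy.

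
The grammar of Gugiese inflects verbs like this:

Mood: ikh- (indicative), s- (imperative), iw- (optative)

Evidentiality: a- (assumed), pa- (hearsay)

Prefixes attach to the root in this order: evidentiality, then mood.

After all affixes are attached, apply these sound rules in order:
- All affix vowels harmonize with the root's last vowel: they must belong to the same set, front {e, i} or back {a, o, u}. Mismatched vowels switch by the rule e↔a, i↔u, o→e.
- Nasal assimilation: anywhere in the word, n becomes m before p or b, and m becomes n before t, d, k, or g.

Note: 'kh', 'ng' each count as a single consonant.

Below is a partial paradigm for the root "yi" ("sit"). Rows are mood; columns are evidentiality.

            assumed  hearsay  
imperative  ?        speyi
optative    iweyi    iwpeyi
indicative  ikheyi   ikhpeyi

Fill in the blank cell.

Attach evidentiality assumed a- → ayi.
Attach mood imperative s- → sayi.
Apply vowel harmony: sayi → seyi.
Nasal assimilation: no change.

seyi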